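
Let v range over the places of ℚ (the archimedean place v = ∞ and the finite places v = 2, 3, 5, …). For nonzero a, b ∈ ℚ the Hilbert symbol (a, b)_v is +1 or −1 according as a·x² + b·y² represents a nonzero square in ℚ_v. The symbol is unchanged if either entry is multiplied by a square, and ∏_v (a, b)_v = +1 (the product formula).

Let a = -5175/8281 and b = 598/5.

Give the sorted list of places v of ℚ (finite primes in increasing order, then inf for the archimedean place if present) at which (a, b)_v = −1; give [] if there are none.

[5, 23]

(a, b) ≡ (-23, 2990) mod (ℚ^×)²; places V = {2, 3, 5, 7, 13, 23, ∞}.
(a,b)_5: α=2, u≡3; β=-1, v≡3 (mod 5); (3|5)=-1, (3|5)=-1; sign (−1)^0·-1^-1·-1^2 = -1.
(a,b)_∞: sgn(-23)=−, sgn(2990)=+, so +1.
(a,b)_7: α=-2, u≡5; β=0, v≡2 (mod 7); (5|7)=-1, (2|7)=+1; sign (−1)^0·-1^0·+1^-2 = +1.
(a,b)_3: α=2, u≡1; β=0, v≡2 (mod 3); (1|3)=+1, (2|3)=-1; sign (−1)^0·+1^0·-1^2 = +1.
(a,b)_13: α=-2, u≡9; β=1, v≡4 (mod 13); (9|13)=+1, (4|13)=+1; sign (−1)^0·+1^1·+1^-2 = +1.
(a,b)_2: α=0, β=1; u≡1, v≡7 (mod 8); ε(u)ε(v)=0·1, αω(v)=0·0, βω(u)=1·0; sum ≡ 0  ⇒  +1.
(a,b)_23: α=1, u≡5; β=1, v≡19 (mod 23); (5|23)=-1, (19|23)=-1; sign (−1)^1·-1^1·-1^1 = -1.
Ram(-23, 2990) = {5, 23}; no ℚ_5-point on the conic.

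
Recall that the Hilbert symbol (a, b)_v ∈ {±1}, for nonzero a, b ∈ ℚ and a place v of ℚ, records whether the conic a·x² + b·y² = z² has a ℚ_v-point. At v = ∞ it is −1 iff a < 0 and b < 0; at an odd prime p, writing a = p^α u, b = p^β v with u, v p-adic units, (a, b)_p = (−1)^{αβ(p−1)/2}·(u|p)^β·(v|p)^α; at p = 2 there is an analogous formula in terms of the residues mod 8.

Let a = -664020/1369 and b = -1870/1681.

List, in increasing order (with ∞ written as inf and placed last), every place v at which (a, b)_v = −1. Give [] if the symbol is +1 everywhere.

[2, 7, 11, 17, 31, inf]

(a, b) ≡ (-18445, -1870) mod (ℚ^×)²; places V = {2, 3, 5, 7, 11, 17, 31, 37, 41, ∞}.
(a,b)_41: α=0, u≡1; β=-2, v≡16 (mod 41); (1|41)=+1, (16|41)=+1; sign (−1)^0·+1^-2·+1^0 = +1.
(a,b)_∞: sgn(-18445)=−, sgn(-1870)=−, so -1.
(a,b)_5: α=1, u≡4; β=1, v≡1 (mod 5); (4|5)=+1, (1|5)=+1; sign (−1)^0·+1^1·+1^1 = +1.
(a,b)_3: α=2, u≡2; β=0, v≡2 (mod 3); (2|3)=-1, (2|3)=-1; sign (−1)^0·-1^0·-1^2 = +1.
(a,b)_17: α=1, u≡12; β=1, v≡4 (mod 17); (12|17)=-1, (4|17)=+1; sign (−1)^0·-1^1·+1^1 = -1.
(a,b)_11: α=0, u≡10; β=1, v≡8 (mod 11); (10|11)=-1, (8|11)=-1; sign (−1)^0·-1^1·-1^0 = -1.
(a,b)_31: α=1, u≡25; β=0, v≡3 (mod 31); (25|31)=+1, (3|31)=-1; sign (−1)^0·+1^0·-1^1 = -1.
(a,b)_7: α=1, u≡1; β=0, v≡6 (mod 7); (1|7)=+1, (6|7)=-1; sign (−1)^0·+1^0·-1^1 = -1.
(a,b)_2: α=2, β=1; u≡3, v≡1 (mod 8); ε(u)ε(v)=1·0, αω(v)=2·0, βω(u)=1·1; sum ≡ 1  ⇒  -1.
(a,b)_37: α=-2, u≡19; β=0, v≡8 (mod 37); (19|37)=-1, (8|37)=-1; sign (−1)^0·-1^0·-1^-2 = +1.
Ram(-18445, -1870) = {2, 7, 11, 17, 31, ∞}; no ℚ_2-point on the conic.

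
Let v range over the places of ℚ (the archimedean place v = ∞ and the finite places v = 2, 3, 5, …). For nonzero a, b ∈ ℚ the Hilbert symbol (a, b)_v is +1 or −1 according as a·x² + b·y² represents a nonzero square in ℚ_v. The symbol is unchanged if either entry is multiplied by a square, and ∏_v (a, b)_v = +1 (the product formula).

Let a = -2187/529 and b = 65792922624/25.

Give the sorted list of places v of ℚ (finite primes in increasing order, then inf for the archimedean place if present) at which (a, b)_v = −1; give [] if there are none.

Mod squares: a ≡ -3, b ≡ 429. Check v ∈ {∞, 2, 3, 5, 11, 13, 23, 43}.
v=23: a=23^-2·(≡21), b=23^0·(≡14) mod 23; (21|23)=-1, (14|23)=-1; (−1)^{-2·0·11}·(-1)^0·(-1)^-2 = +1.
v=∞: -3 < 0 and 429 > 0  ⇒  (a,b)_∞ = +1.
v=43: a=43^0·(≡17), b=43^2·(≡7) mod 43; (17|43)=+1, (7|43)=-1; (−1)^{0·2·21}·(+1)^2·(-1)^0 = +1.
v=11: a=11^0·(≡2), b=11^1·(≡8) mod 11; (2|11)=-1, (8|11)=-1; (−1)^{0·1·5}·(-1)^1·(-1)^0 = -1.
v=2: v_2(a)=0, v_2(b)=10; units ≡ 5, 5 (mod 8); ε·ε+αω+βω = 0·0+0·1+10·1 ≡ 0  ⇒  (a,b)_2 = +1.
v=5: a=5^0·(≡2), b=5^-2·(≡4) mod 5; (2|5)=-1, (4|5)=+1; (−1)^{0·-2·2}·(-1)^-2·(+1)^0 = +1.
v=13: a=13^0·(≡4), b=13^1·(≡7) mod 13; (4|13)=+1, (7|13)=-1; (−1)^{0·1·6}·(+1)^1·(-1)^0 = +1.
v=3: a=3^7·(≡2), b=3^5·(≡2) mod 3; (2|3)=-1, (2|3)=-1; (−1)^{7·5·1}·(-1)^5·(-1)^7 = -1.
Ram(-3, 429) = {3, 11}; no ℚ_3-point on the conic.

[3, 11]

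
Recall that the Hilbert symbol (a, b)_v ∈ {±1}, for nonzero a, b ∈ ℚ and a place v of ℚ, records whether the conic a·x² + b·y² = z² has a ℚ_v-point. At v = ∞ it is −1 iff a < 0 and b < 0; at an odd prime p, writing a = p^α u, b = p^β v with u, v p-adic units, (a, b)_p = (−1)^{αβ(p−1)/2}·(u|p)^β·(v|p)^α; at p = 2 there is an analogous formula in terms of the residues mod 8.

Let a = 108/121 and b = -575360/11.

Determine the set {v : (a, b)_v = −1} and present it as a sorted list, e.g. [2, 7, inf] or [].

(a, b) ≡ (3, -98890) mod (ℚ^×)²; places V = {2, 3, 5, 11, 29, 31, ∞}.
(a,b)_5: α=0, u≡3; β=1, v≡3 (mod 5); (3|5)=-1, (3|5)=-1; sign (−1)^0·-1^1·-1^0 = -1.
(a,b)_29: α=0, u≡10; β=1, v≡26 (mod 29); (10|29)=-1, (26|29)=-1; sign (−1)^0·-1^1·-1^0 = -1.
(a,b)_∞: sgn(3)=+, sgn(-98890)=−, so +1.
(a,b)_2: α=2, β=7; u≡3, v≡3 (mod 8); ε(u)ε(v)=1·1, αω(v)=2·1, βω(u)=7·1; sum ≡ 0  ⇒  +1.
(a,b)_11: α=-2, u≡9; β=-1, v≡6 (mod 11); (9|11)=+1, (6|11)=-1; sign (−1)^0·+1^-1·-1^-2 = +1.
(a,b)_31: α=0, u≡26; β=1, v≡29 (mod 31); (26|31)=-1, (29|31)=-1; sign (−1)^0·-1^1·-1^0 = -1.
(a,b)_3: α=3, u≡1; β=0, v≡2 (mod 3); (1|3)=+1, (2|3)=-1; sign (−1)^0·+1^0·-1^3 = -1.
|Ram(3, -98890)| = 4, even; anisotropic at {3, 5, 29, 31}.

[3, 5, 29, 31]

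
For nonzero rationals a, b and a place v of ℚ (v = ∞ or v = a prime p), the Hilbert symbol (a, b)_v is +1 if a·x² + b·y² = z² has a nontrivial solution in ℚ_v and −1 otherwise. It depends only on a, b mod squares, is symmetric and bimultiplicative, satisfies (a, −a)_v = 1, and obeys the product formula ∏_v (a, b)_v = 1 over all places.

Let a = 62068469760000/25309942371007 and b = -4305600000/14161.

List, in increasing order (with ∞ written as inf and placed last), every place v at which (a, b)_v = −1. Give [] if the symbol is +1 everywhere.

(a, b) ≡ (322, -2990) mod (ℚ^×)²; places V = {2, 3, 5, 7, 11, 13, 17, 19, 23, 29, ∞}.
(a,b)_17: α=-2, u≡9; β=-2, v≡2 (mod 17); (9|17)=+1, (2|17)=+1; sign (−1)^0·+1^-2·+1^-2 = +1.
(a,b)_5: α=4, u≡3; β=5, v≡3 (mod 5); (3|5)=-1, (3|5)=-1; sign (−1)^0·-1^5·-1^4 = -1.
(a,b)_3: α=2, u≡1; β=2, v≡1 (mod 3); (1|3)=+1, (1|3)=+1; sign (−1)^0·+1^2·+1^2 = +1.
(a,b)_2: α=15, β=9; u≡1, v≡1 (mod 8); ε(u)ε(v)=0·0, αω(v)=15·0, βω(u)=9·0; sum ≡ 0  ⇒  +1.
(a,b)_∞: sgn(322)=+, sgn(-2990)=−, so +1.
(a,b)_19: α=-2, u≡3; β=0, v≡18 (mod 19); (3|19)=-1, (18|19)=-1; sign (−1)^0·-1^0·-1^-2 = +1.
(a,b)_29: α=-4, u≡11; β=0, v≡8 (mod 29); (11|29)=-1, (8|29)=-1; sign (−1)^0·-1^0·-1^-4 = +1.
(a,b)_13: α=0, u≡10; β=1, v≡3 (mod 13); (10|13)=+1, (3|13)=+1; sign (−1)^0·+1^1·+1^0 = +1.
(a,b)_11: α=4, u≡5; β=0, v≡6 (mod 11); (5|11)=+1, (6|11)=-1; sign (−1)^0·+1^0·-1^4 = +1.
(a,b)_23: α=1, u≡15; β=1, v≡8 (mod 23); (15|23)=-1, (8|23)=+1; sign (−1)^1·-1^1·+1^1 = +1.
(a,b)_7: α=-3, u≡4; β=-2, v≡6 (mod 7); (4|7)=+1, (6|7)=-1; sign (−1)^0·+1^-2·-1^-3 = -1.
(322, -2990 / ℚ) ramifies at {5, 7}: a division algebra.

[5, 7]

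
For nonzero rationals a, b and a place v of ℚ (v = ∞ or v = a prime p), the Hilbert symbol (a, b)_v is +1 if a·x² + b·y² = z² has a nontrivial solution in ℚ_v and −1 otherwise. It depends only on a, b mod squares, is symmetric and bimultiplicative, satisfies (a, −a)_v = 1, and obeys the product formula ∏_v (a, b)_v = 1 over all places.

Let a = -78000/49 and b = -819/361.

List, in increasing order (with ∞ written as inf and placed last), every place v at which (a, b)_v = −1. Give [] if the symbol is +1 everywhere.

Mod squares: a ≡ -195, b ≡ -91. Check v ∈ {∞, 2, 3, 5, 7, 13, 19}.
v=3: a=3^1·(≡1), b=3^2·(≡2) mod 3; (1|3)=+1, (2|3)=-1; (−1)^{1·2·1}·(+1)^2·(-1)^1 = -1.
v=2: v_2(a)=4, v_2(b)=0; units ≡ 5, 5 (mod 8); ε·ε+αω+βω = 0·0+4·1+0·1 ≡ 0  ⇒  (a,b)_2 = +1.
v=19: a=19^0·(≡3), b=19^-2·(≡17) mod 19; (3|19)=-1, (17|19)=+1; (−1)^{0·-2·9}·(-1)^-2·(+1)^0 = +1.
v=13: a=13^1·(≡11), b=13^1·(≡8) mod 13; (11|13)=-1, (8|13)=-1; (−1)^{1·1·6}·(-1)^1·(-1)^1 = +1.
v=5: a=5^3·(≡4), b=5^0·(≡1) mod 5; (4|5)=+1, (1|5)=+1; (−1)^{3·0·2}·(+1)^0·(+1)^3 = +1.
v=∞: -195 < 0 and -91 < 0  ⇒  (a,b)_∞ = -1.
v=7: a=7^-2·(≡1), b=7^1·(≡4) mod 7; (1|7)=+1, (4|7)=+1; (−1)^{-2·1·3}·(+1)^1·(+1)^-2 = +1.
Ram(-195, -91) = {3, ∞}; no ℚ_3-point on the conic.

[3, inf]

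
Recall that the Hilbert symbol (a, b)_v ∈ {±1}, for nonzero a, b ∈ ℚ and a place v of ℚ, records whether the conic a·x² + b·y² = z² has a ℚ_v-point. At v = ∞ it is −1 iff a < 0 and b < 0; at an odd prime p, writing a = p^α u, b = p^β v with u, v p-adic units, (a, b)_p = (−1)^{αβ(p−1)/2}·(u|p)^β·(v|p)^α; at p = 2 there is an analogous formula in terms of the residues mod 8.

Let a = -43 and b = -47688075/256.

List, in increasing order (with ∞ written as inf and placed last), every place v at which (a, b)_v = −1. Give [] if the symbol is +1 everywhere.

(a, b) ≡ (-43, -211947) mod (ℚ^×)²; places V = {2, 3, 5, 31, 43, 53, ∞}.
(a,b)_43: α=1, u≡42; β=1, v≡6 (mod 43); (42|43)=-1, (6|43)=+1; sign (−1)^1·-1^1·+1^1 = +1.
(a,b)_5: α=0, u≡2; β=2, v≡2 (mod 5); (2|5)=-1, (2|5)=-1; sign (−1)^0·-1^2·-1^0 = +1.
(a,b)_31: α=0, u≡19; β=1, v≡14 (mod 31); (19|31)=+1, (14|31)=+1; sign (−1)^0·+1^1·+1^0 = +1.
(a,b)_53: α=0, u≡10; β=1, v≡17 (mod 53); (10|53)=+1, (17|53)=+1; sign (−1)^0·+1^1·+1^0 = +1.
(a,b)_∞: sgn(-43)=−, sgn(-211947)=−, so -1.
(a,b)_2: α=0, β=-8; u≡5, v≡5 (mod 8); ε(u)ε(v)=0·0, αω(v)=0·1, βω(u)=-8·1; sum ≡ 0  ⇒  +1.
(a,b)_3: α=0, u≡2; β=3, v≡1 (mod 3); (2|3)=-1, (1|3)=+1; sign (−1)^0·-1^3·+1^0 = -1.
(-43, -211947 / ℚ) ramifies at {3, ∞}: a division algebra.

[3, inf]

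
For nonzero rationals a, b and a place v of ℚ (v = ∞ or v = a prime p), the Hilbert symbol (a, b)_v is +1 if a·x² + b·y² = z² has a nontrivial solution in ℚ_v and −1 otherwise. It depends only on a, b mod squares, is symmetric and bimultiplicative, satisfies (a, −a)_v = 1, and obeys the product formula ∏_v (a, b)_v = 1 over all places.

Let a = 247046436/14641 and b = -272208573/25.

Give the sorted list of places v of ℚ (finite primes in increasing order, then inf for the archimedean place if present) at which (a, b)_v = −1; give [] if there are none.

(a, b) ≡ (1729, -12597) mod (ℚ^×)²; places V = {2, 3, 5, 7, 11, 13, 17, 19, ∞}.
(a,b)_11: α=-4, u≡10; β=0, v≡4 (mod 11); (10|11)=-1, (4|11)=+1; sign (−1)^0·-1^0·+1^-4 = +1.
(a,b)_5: α=0, u≡1; β=-2, v≡2 (mod 5); (1|5)=+1, (2|5)=-1; sign (−1)^0·+1^-2·-1^0 = +1.
(a,b)_7: α=3, u≡2; β=4, v≡5 (mod 7); (2|7)=+1, (5|7)=-1; sign (−1)^0·+1^4·-1^3 = -1.
(a,b)_19: α=1, u≡2; β=1, v≡2 (mod 19); (2|19)=-1, (2|19)=-1; sign (−1)^1·-1^1·-1^1 = -1.
(a,b)_2: α=2, β=0; u≡1, v≡3 (mod 8); ε(u)ε(v)=0·1, αω(v)=2·1, βω(u)=0·0; sum ≡ 0  ⇒  +1.
(a,b)_3: α=6, u≡1; β=3, v≡1 (mod 3); (1|3)=+1, (1|3)=+1; sign (−1)^0·+1^3·+1^6 = +1.
(a,b)_13: α=1, u≡1; β=1, v≡8 (mod 13); (1|13)=+1, (8|13)=-1; sign (−1)^0·+1^1·-1^1 = -1.
(a,b)_∞: sgn(1729)=+, sgn(-12597)=−, so +1.
(a,b)_17: α=0, u≡14; β=1, v≡6 (mod 17); (14|17)=-1, (6|17)=-1; sign (−1)^0·-1^1·-1^0 = -1.
Ram(1729, -12597) = {7, 13, 17, 19}; no ℚ_7-point on the conic.

[7, 13, 17, 19]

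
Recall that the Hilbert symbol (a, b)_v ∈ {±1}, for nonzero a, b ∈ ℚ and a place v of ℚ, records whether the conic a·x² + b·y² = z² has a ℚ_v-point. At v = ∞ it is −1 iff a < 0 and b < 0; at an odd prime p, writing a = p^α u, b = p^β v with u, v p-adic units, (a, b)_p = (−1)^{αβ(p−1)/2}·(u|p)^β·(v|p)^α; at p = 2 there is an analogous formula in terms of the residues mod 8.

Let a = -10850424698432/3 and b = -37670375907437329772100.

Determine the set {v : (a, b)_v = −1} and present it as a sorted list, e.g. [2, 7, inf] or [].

[3, 19, 23, inf]

(a, b) ≡ (-22011, -33649) mod (ℚ^×)²; places V = {2, 3, 5, 7, 11, 19, 23, 29, ∞}.
(a,b)_2: α=6, β=2; u≡5, v≡7 (mod 8); ε(u)ε(v)=0·1, αω(v)=6·0, βω(u)=2·1; sum ≡ 0  ⇒  +1.
(a,b)_5: α=0, u≡1; β=2, v≡1 (mod 5); (1|5)=+1, (1|5)=+1; sign (−1)^0·+1^2·+1^0 = +1.
(a,b)_7: α=0, u≡1; β=1, v≡4 (mod 7); (1|7)=+1, (4|7)=+1; sign (−1)^0·+1^1·+1^0 = +1.
(a,b)_∞: sgn(-22011)=−, sgn(-33649)=−, so -1.
(a,b)_11: α=3, u≡9; β=5, v≡2 (mod 11); (9|11)=+1, (2|11)=-1; sign (−1)^1·+1^5·-1^3 = +1.
(a,b)_29: α=1, u≡1; β=2, v≡22 (mod 29); (1|29)=+1, (22|29)=+1; sign (−1)^0·+1^2·+1^1 = +1.
(a,b)_23: α=3, u≡3; β=5, v≡6 (mod 23); (3|23)=+1, (6|23)=+1; sign (−1)^1·+1^5·+1^3 = -1.
(a,b)_19: α=2, u≡14; β=3, v≡10 (mod 19); (14|19)=-1, (10|19)=-1; sign (−1)^0·-1^3·-1^2 = -1.
(a,b)_3: α=-1, u≡1; β=2, v≡2 (mod 3); (1|3)=+1, (2|3)=-1; sign (−1)^0·+1^2·-1^-1 = -1.
|Ram(-22011, -33649)| = 4, even; anisotropic at {3, 19, 23, ∞}.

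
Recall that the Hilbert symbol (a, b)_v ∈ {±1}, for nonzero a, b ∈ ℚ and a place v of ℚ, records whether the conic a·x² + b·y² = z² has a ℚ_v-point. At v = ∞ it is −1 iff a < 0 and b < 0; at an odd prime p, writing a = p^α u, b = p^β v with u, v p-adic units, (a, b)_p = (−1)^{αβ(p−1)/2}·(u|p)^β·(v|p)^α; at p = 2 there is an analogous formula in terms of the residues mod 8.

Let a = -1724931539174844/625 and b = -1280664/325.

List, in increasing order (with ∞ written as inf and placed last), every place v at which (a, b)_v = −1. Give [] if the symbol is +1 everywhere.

(a, b) ≡ (-4879, -78) mod (ℚ^×)²; places V = {2, 3, 5, 7, 11, 13, 17, 41, ∞}.
(a,b)_2: α=2, β=3; u≡1, v≡1 (mod 8); ε(u)ε(v)=0·0, αω(v)=2·0, βω(u)=3·0; sum ≡ 0  ⇒  +1.
(a,b)_11: α=4, u≡5; β=2, v≡7 (mod 11); (5|11)=+1, (7|11)=-1; sign (−1)^0·+1^2·-1^4 = +1.
(a,b)_3: α=6, u≡2; β=3, v≡1 (mod 3); (2|3)=-1, (1|3)=+1; sign (−1)^0·-1^3·+1^6 = -1.
(a,b)_41: α=1, u≡33; β=0, v≡37 (mod 41); (33|41)=+1, (37|41)=+1; sign (−1)^0·+1^0·+1^1 = +1.
(a,b)_5: α=-4, u≡1; β=-2, v≡2 (mod 5); (1|5)=+1, (2|5)=-1; sign (−1)^0·+1^-2·-1^-4 = +1.
(a,b)_17: α=1, u≡15; β=0, v≡7 (mod 17); (15|17)=+1, (7|17)=-1; sign (−1)^0·+1^0·-1^1 = -1.
(a,b)_7: α=3, u≡3; β=2, v≡3 (mod 7); (3|7)=-1, (3|7)=-1; sign (−1)^0·-1^2·-1^3 = -1.
(a,b)_13: α=2, u≡1; β=-1, v≡8 (mod 13); (1|13)=+1, (8|13)=-1; sign (−1)^0·+1^-1·-1^2 = +1.
(a,b)_∞: sgn(-4879)=−, sgn(-78)=−, so -1.
(-4879, -78 / ℚ) ramifies at {3, 7, 17, ∞}: a division algebra.

[3, 7, 17, inf]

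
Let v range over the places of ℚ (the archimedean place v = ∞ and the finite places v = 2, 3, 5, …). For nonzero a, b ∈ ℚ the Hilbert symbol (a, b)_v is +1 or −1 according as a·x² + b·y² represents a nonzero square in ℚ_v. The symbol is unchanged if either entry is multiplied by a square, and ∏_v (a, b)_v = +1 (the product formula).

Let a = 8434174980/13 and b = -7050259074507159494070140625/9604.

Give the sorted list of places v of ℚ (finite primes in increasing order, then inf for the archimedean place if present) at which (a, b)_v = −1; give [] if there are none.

Mod squares: a ≡ 1057485, b ≡ -124729. Check v ∈ {∞, 2, 3, 5, 7, 11, 13, 17, 23, 29}.
v=23: a=23^2·(≡21), b=23^5·(≡10) mod 23; (21|23)=-1, (10|23)=-1; (−1)^{2·5·11}·(-1)^5·(-1)^2 = -1.
v=5: a=5^1·(≡2), b=5^6·(≡4) mod 5; (2|5)=-1, (4|5)=+1; (−1)^{1·6·2}·(-1)^6·(+1)^1 = +1.
v=13: a=13^-1·(≡10), b=13^2·(≡11) mod 13; (10|13)=+1, (11|13)=-1; (−1)^{-1·2·6}·(+1)^2·(-1)^-1 = -1.
v=7: a=7^2·(≡4), b=7^-4·(≡4) mod 7; (4|7)=+1, (4|7)=+1; (−1)^{2·-4·3}·(+1)^-4·(+1)^2 = +1.
v=2: v_2(a)=2, v_2(b)=-2; units ≡ 5, 7 (mod 8); ε·ε+αω+βω = 0·1+2·0+-2·1 ≡ 0  ⇒  (a,b)_2 = +1.
v=17: a=17^1·(≡15), b=17^5·(≡6) mod 17; (15|17)=+1, (6|17)=-1; (−1)^{1·5·8}·(+1)^5·(-1)^1 = -1.
v=∞: 1057485 > 0 and -124729 < 0  ⇒  (a,b)_∞ = +1.
v=3: a=3^1·(≡1), b=3^2·(≡2) mod 3; (1|3)=+1, (2|3)=-1; (−1)^{1·2·1}·(+1)^2·(-1)^1 = -1.
v=11: a=11^1·(≡8), b=11^3·(≡8) mod 11; (8|11)=-1, (8|11)=-1; (−1)^{1·3·5}·(-1)^3·(-1)^1 = -1.
v=29: a=29^1·(≡19), b=29^3·(≡4) mod 29; (19|29)=-1, (4|29)=+1; (−1)^{1·3·14}·(-1)^3·(+1)^1 = -1.
(1057485, -124729 / ℚ) ramifies at {3, 11, 13, 17, 23, 29}: a division algebra.

[3, 11, 13, 17, 23, 29]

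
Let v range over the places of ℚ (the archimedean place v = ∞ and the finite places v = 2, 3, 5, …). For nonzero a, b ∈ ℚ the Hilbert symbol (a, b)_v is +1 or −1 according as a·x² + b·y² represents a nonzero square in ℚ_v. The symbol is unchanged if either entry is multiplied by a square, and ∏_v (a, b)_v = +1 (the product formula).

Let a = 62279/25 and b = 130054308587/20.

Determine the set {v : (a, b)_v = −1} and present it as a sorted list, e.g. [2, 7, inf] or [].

[2, 41]

(a, b) ≡ (1271, 8215) mod (ℚ^×)²; places V = {2, 5, 7, 31, 41, 53, ∞}.
(a,b)_∞: sgn(1271)=+, sgn(8215)=+, so +1.
(a,b)_41: α=1, u≡5; β=2, v≡38 (mod 41); (5|41)=+1, (38|41)=-1; sign (−1)^0·+1^2·-1^1 = -1.
(a,b)_7: α=2, u≡1; β=2, v≡4 (mod 7); (1|7)=+1, (4|7)=+1; sign (−1)^0·+1^2·+1^2 = +1.
(a,b)_31: α=1, u≡1; β=3, v≡27 (mod 31); (1|31)=+1, (27|31)=-1; sign (−1)^1·+1^3·-1^1 = +1.
(a,b)_53: α=0, u≡15; β=1, v≡15 (mod 53); (15|53)=+1, (15|53)=+1; sign (−1)^0·+1^1·+1^0 = +1.
(a,b)_5: α=-2, u≡4; β=-1, v≡3 (mod 5); (4|5)=+1, (3|5)=-1; sign (−1)^0·+1^-1·-1^-2 = +1.
(a,b)_2: α=0, β=-2; u≡7, v≡7 (mod 8); ε(u)ε(v)=1·1, αω(v)=0·0, βω(u)=-2·0; sum ≡ 1  ⇒  -1.
|Ram(1271, 8215)| = 2, even; anisotropic at {2, 41}.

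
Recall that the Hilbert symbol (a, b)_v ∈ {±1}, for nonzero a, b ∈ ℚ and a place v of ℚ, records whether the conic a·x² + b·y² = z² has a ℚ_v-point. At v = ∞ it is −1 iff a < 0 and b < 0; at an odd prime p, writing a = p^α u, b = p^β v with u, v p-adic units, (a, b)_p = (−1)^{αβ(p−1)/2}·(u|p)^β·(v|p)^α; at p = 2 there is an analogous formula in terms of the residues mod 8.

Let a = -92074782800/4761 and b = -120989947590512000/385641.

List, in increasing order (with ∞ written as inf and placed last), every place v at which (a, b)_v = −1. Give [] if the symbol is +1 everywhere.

Mod squares: a ≡ -77, b ≡ -1430. Check v ∈ {∞, 2, 3, 5, 7, 11, 13, 19, 23}.
v=13: a=13^2·(≡4), b=13^3·(≡11) mod 13; (4|13)=+1, (11|13)=-1; (−1)^{2·3·6}·(+1)^3·(-1)^2 = +1.
v=7: a=7^3·(≡5), b=7^4·(≡3) mod 7; (5|7)=-1, (3|7)=-1; (−1)^{3·4·3}·(-1)^4·(-1)^3 = -1.
v=3: a=3^-2·(≡1), b=3^-6·(≡1) mod 3; (1|3)=+1, (1|3)=+1; (−1)^{-2·-6·1}·(+1)^-6·(+1)^-2 = +1.
v=2: v_2(a)=4, v_2(b)=7; units ≡ 3, 5 (mod 8); ε·ε+αω+βω = 1·0+4·1+7·1 ≡ 1  ⇒  (a,b)_2 = -1.
v=11: a=11^1·(≡1), b=11^1·(≡6) mod 11; (1|11)=+1, (6|11)=-1; (−1)^{1·1·5}·(+1)^1·(-1)^1 = +1.
v=∞: -77 < 0 and -1430 < 0  ⇒  (a,b)_∞ = -1.
v=23: a=23^-2·(≡10), b=23^-2·(≡11) mod 23; (10|23)=-1, (11|23)=-1; (−1)^{-2·-2·11}·(-1)^-2·(-1)^-2 = +1.
v=19: a=19^2·(≡2), b=19^4·(≡12) mod 19; (2|19)=-1, (12|19)=-1; (−1)^{2·4·9}·(-1)^4·(-1)^2 = +1.
v=5: a=5^2·(≡3), b=5^3·(≡4) mod 5; (3|5)=-1, (4|5)=+1; (−1)^{2·3·2}·(-1)^3·(+1)^2 = -1.
(-77, -1430 / ℚ) ramifies at {2, 5, 7, ∞}: a division algebra.

[2, 5, 7, inf]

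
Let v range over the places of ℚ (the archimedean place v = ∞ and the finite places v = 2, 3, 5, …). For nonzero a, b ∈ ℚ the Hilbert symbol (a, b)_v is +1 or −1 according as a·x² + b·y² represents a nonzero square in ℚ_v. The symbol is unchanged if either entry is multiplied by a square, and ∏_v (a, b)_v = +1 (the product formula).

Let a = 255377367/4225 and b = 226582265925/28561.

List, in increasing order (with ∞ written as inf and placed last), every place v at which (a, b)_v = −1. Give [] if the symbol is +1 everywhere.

(a, b) ≡ (47, 37) mod (ℚ^×)²; places V = {2, 3, 5, 7, 13, 37, 47, ∞}.
(a,b)_47: α=1, u≡3; β=2, v≡16 (mod 47); (3|47)=+1, (16|47)=+1; sign (−1)^0·+1^2·+1^1 = +1.
(a,b)_37: α=2, u≡9; β=3, v≡25 (mod 37); (9|37)=+1, (25|37)=+1; sign (−1)^0·+1^3·+1^2 = +1.
(a,b)_3: α=4, u≡2; β=4, v≡1 (mod 3); (2|3)=-1, (1|3)=+1; sign (−1)^0·-1^4·+1^4 = +1.
(a,b)_2: α=0, β=0; u≡7, v≡5 (mod 8); ε(u)ε(v)=1·0, αω(v)=0·1, βω(u)=0·0; sum ≡ 0  ⇒  +1.
(a,b)_5: α=-2, u≡3; β=2, v≡2 (mod 5); (3|5)=-1, (2|5)=-1; sign (−1)^0·-1^2·-1^-2 = +1.
(a,b)_7: α=2, u≡6; β=0, v≡1 (mod 7); (6|7)=-1, (1|7)=+1; sign (−1)^0·-1^0·+1^2 = +1.
(a,b)_13: α=-2, u≡2; β=-4, v≡2 (mod 13); (2|13)=-1, (2|13)=-1; sign (−1)^0·-1^-4·-1^-2 = +1.
(a,b)_∞: sgn(47)=+, sgn(37)=+, so +1.
Every local symbol is +1, so the conic 47·x² + 37·y² = z² has ℚ_v-points for all v and hence a ℚ-point; (a, b / ℚ) ≅ M_2(ℚ).

[]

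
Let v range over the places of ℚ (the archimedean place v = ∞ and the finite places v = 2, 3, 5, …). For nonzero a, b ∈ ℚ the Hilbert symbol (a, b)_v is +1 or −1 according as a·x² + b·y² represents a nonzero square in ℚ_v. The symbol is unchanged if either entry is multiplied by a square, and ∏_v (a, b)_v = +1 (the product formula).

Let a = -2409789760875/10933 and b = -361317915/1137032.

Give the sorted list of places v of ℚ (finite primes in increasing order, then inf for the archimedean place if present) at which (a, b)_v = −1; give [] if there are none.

[13, inf]

Mod squares: a ≡ -455, b ≡ -70. Check v ∈ {∞, 2, 3, 5, 7, 13, 17, 29}.
v=3: a=3^4·(≡1), b=3^6·(≡2) mod 3; (1|3)=+1, (2|3)=-1; (−1)^{4·6·1}·(+1)^6·(-1)^4 = +1.
v=17: a=17^2·(≡8), b=17^2·(≡16) mod 17; (8|17)=+1, (16|17)=+1; (−1)^{2·2·8}·(+1)^2·(+1)^2 = +1.
v=13: a=13^-1·(≡4), b=13^-2·(≡6) mod 13; (4|13)=+1, (6|13)=-1; (−1)^{-1·-2·6}·(+1)^-2·(-1)^-1 = -1.
v=2: v_2(a)=0, v_2(b)=-3; units ≡ 1, 5 (mod 8); ε·ε+αω+βω = 0·0+0·1+-3·0 ≡ 0  ⇒  (a,b)_2 = +1.
v=5: a=5^3·(≡1), b=5^1·(≡1) mod 5; (1|5)=+1, (1|5)=+1; (−1)^{3·1·2}·(+1)^1·(+1)^3 = +1.
v=7: a=7^7·(≡6), b=7^3·(≡4) mod 7; (6|7)=-1, (4|7)=+1; (−1)^{7·3·3}·(-1)^3·(+1)^7 = +1.
v=∞: -455 < 0 and -70 < 0  ⇒  (a,b)_∞ = -1.
v=29: a=29^-2·(≡7), b=29^-2·(≡17) mod 29; (7|29)=+1, (17|29)=-1; (−1)^{-2·-2·14}·(+1)^-2·(-1)^-2 = +1.
|Ram(-455, -70)| = 2, even; anisotropic at {13, ∞}.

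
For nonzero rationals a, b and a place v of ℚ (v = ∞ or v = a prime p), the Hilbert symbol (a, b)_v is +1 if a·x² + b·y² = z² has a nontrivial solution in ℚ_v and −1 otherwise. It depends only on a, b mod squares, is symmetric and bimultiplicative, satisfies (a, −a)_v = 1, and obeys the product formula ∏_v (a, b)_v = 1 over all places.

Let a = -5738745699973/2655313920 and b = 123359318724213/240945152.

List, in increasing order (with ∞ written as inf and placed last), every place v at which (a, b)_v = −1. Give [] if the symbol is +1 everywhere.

Mod squares: a ≡ -390, b ≡ 26. Check v ∈ {∞, 2, 3, 5, 7, 11, 13, 17, 19}.
v=∞: -390 < 0 and 26 > 0  ⇒  (a,b)_∞ = +1.
v=2: v_2(a)=-13, v_2(b)=-11; units ≡ 5, 5 (mod 8); ε·ε+αω+βω = 0·0+-13·1+-11·1 ≡ 0  ⇒  (a,b)_2 = +1.
v=7: a=7^-4·(≡2), b=7^-6·(≡3) mod 7; (2|7)=+1, (3|7)=-1; (−1)^{-4·-6·3}·(+1)^-6·(-1)^-4 = +1.
v=17: a=17^4·(≡8), b=17^6·(≡13) mod 17; (8|17)=+1, (13|17)=+1; (−1)^{4·6·8}·(+1)^6·(+1)^4 = +1.
v=11: a=11^4·(≡6), b=11^2·(≡5) mod 11; (6|11)=-1, (5|11)=+1; (−1)^{4·2·5}·(-1)^2·(+1)^4 = +1.
v=13: a=13^1·(≡10), b=13^1·(≡8) mod 13; (10|13)=+1, (8|13)=-1; (−1)^{1·1·6}·(+1)^1·(-1)^1 = -1.
v=3: a=3^-3·(≡2), b=3^2·(≡2) mod 3; (2|3)=-1, (2|3)=-1; (−1)^{-3·2·1}·(-1)^2·(-1)^-3 = -1.
v=19: a=19^2·(≡17), b=19^2·(≡6) mod 19; (17|19)=+1, (6|19)=+1; (−1)^{2·2·9}·(+1)^2·(+1)^2 = +1.
v=5: a=5^-1·(≡3), b=5^0·(≡4) mod 5; (3|5)=-1, (4|5)=+1; (−1)^{-1·0·2}·(-1)^0·(+1)^-1 = +1.
|Ram(-390, 26)| = 2, even; anisotropic at {3, 13}.

[3, 13]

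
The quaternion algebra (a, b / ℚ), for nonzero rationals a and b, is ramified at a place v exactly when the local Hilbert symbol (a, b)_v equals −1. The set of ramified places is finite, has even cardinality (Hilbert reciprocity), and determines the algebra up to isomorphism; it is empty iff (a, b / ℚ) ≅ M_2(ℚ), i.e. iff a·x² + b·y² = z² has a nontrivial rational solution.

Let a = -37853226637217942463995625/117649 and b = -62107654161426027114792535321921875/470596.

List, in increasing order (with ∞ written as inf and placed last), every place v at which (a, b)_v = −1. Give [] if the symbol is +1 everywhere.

(a, b) ≡ (-14061073, -84227) mod (ℚ^×)²; places V = {2, 3, 5, 7, 11, 13, 19, 23, 31, 37, 41, ∞}.
(a,b)_7: α=-6, u≡4; β=-6, v≡4 (mod 7); (4|7)=+1, (4|7)=+1; sign (−1)^0·+1^-6·+1^-6 = +1.
(a,b)_11: α=2, u≡6; β=3, v≡6 (mod 11); (6|11)=-1, (6|11)=-1; sign (−1)^0·-1^3·-1^2 = -1.
(a,b)_2: α=0, β=-2; u≡7, v≡5 (mod 8); ε(u)ε(v)=1·0, αω(v)=0·1, βω(u)=-2·0; sum ≡ 0  ⇒  +1.
(a,b)_∞: sgn(-14061073)=−, sgn(-84227)=−, so -1.
(a,b)_37: α=3, u≡17; β=4, v≡32 (mod 37); (17|37)=-1, (32|37)=-1; sign (−1)^0·-1^4·-1^3 = -1.
(a,b)_3: α=4, u≡2; β=6, v≡1 (mod 3); (2|3)=-1, (1|3)=+1; sign (−1)^0·-1^6·+1^4 = +1.
(a,b)_5: α=4, u≡3; β=6, v≡2 (mod 5); (3|5)=-1, (2|5)=-1; sign (−1)^0·-1^6·-1^4 = +1.
(a,b)_13: α=1, u≡11; β=1, v≡2 (mod 13); (11|13)=-1, (2|13)=-1; sign (−1)^0·-1^1·-1^1 = +1.
(a,b)_31: α=1, u≡10; β=1, v≡13 (mod 31); (10|31)=+1, (13|31)=-1; sign (−1)^1·+1^1·-1^1 = +1.
(a,b)_19: α=2, u≡14; β=3, v≡18 (mod 19); (14|19)=-1, (18|19)=-1; sign (−1)^0·-1^3·-1^2 = -1.
(a,b)_41: α=3, u≡35; β=4, v≡11 (mod 41); (35|41)=-1, (11|41)=-1; sign (−1)^0·-1^4·-1^3 = -1.
(a,b)_23: α=3, u≡1; β=4, v≡14 (mod 23); (1|23)=+1, (14|23)=-1; sign (−1)^0·+1^4·-1^3 = -1.
|Ram(-14061073, -84227)| = 6, even; anisotropic at {11, 19, 23, 37, 41, ∞}.

[11, 19, 23, 37, 41, inf]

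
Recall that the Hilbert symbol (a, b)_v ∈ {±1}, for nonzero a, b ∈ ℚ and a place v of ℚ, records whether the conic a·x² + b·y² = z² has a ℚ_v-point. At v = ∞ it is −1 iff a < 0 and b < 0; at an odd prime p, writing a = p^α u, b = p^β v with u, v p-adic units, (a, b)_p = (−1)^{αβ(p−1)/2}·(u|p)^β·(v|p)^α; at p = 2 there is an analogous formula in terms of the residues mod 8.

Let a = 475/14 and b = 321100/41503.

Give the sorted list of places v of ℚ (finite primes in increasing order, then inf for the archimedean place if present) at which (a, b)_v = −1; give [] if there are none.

[2, 7]

Mod squares: a ≡ 266, b ≡ 133. Check v ∈ {∞, 2, 5, 7, 11, 13, 19}.
v=5: a=5^2·(≡1), b=5^2·(≡3) mod 5; (1|5)=+1, (3|5)=-1; (−1)^{2·2·2}·(+1)^2·(-1)^2 = +1.
v=11: a=11^0·(≡8), b=11^-2·(≡5) mod 11; (8|11)=-1, (5|11)=+1; (−1)^{0·-2·5}·(-1)^-2·(+1)^0 = +1.
v=∞: 266 > 0 and 133 > 0  ⇒  (a,b)_∞ = +1.
v=7: a=7^-1·(≡3), b=7^-3·(≡5) mod 7; (3|7)=-1, (5|7)=-1; (−1)^{-1·-3·3}·(-1)^-3·(-1)^-1 = -1.
v=13: a=13^0·(≡7), b=13^2·(≡4) mod 13; (7|13)=-1, (4|13)=+1; (−1)^{0·2·6}·(-1)^2·(+1)^0 = +1.
v=2: v_2(a)=-1, v_2(b)=2; units ≡ 5, 5 (mod 8); ε·ε+αω+βω = 0·0+-1·1+2·1 ≡ 1  ⇒  (a,b)_2 = -1.
v=19: a=19^1·(≡14), b=19^1·(≡4) mod 19; (14|19)=-1, (4|19)=+1; (−1)^{1·1·9}·(-1)^1·(+1)^1 = +1.
Ram(266, 133) = {2, 7}; no ℚ_2-point on the conic.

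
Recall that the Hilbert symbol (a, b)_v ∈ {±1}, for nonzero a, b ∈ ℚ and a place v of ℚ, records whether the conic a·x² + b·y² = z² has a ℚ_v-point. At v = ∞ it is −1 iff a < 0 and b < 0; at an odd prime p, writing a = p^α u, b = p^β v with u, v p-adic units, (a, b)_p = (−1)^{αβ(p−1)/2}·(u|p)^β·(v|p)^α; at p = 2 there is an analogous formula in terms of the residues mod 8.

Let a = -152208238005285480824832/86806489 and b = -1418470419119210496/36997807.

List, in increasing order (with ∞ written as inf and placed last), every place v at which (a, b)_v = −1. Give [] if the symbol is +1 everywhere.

[17, inf]

Mod squares: a ≡ -3, b ≡ -357. Check v ∈ {∞, 2, 3, 7, 11, 13, 17, 19, 29}.
v=∞: -3 < 0 and -357 < 0  ⇒  (a,b)_∞ = -1.
v=3: a=3^11·(≡2), b=3^7·(≡1) mod 3; (2|3)=-1, (1|3)=+1; (−1)^{11·7·1}·(-1)^7·(+1)^11 = +1.
v=13: a=13^2·(≡10), b=13^2·(≡7) mod 13; (10|13)=+1, (7|13)=-1; (−1)^{2·2·6}·(+1)^2·(-1)^2 = +1.
v=7: a=7^-2·(≡2), b=7^-1·(≡5) mod 7; (2|7)=+1, (5|7)=-1; (−1)^{-2·-1·3}·(+1)^-1·(-1)^-2 = +1.
v=17: a=17^2·(≡10), b=17^1·(≡15) mod 17; (10|17)=-1, (15|17)=+1; (−1)^{2·1·8}·(-1)^1·(+1)^2 = -1.
v=11: a=11^-6·(≡8), b=11^-4·(≡2) mod 11; (8|11)=-1, (2|11)=-1; (−1)^{-6·-4·5}·(-1)^-4·(-1)^-6 = +1.
v=29: a=29^0·(≡21), b=29^2·(≡16) mod 29; (21|29)=-1, (16|29)=+1; (−1)^{0·2·14}·(-1)^2·(+1)^0 = +1.
v=2: v_2(a)=44, v_2(b)=28; units ≡ 5, 3 (mod 8); ε·ε+αω+βω = 0·1+44·1+28·1 ≡ 0  ⇒  (a,b)_2 = +1.
v=19: a=19^0·(≡5), b=19^-2·(≡4) mod 19; (5|19)=+1, (4|19)=+1; (−1)^{0·-2·9}·(+1)^-2·(+1)^0 = +1.
(-3, -357 / ℚ) ramifies at {17, ∞}: a division algebra.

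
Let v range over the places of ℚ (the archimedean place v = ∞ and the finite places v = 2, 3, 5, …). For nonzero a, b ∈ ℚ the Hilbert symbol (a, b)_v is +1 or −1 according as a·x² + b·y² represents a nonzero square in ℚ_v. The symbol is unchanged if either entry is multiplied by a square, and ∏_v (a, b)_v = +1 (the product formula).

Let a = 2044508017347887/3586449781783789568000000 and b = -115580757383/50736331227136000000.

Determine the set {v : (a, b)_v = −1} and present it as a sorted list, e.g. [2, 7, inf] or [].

(a, b) ≡ (46, -23) mod (ℚ^×)²; places V = {2, 5, 7, 13, 19, 23, 37, 41, 47, ∞}.
(a,b)_7: α=4, u≡1; β=2, v≡3 (mod 7); (1|7)=+1, (3|7)=-1; sign (−1)^0·+1^2·-1^4 = +1.
(a,b)_23: α=1, u≡4; β=1, v≡5 (mod 23); (4|23)=+1, (5|23)=-1; sign (−1)^1·+1^1·-1^1 = +1.
(a,b)_5: α=-6, u≡1; β=-6, v≡3 (mod 5); (1|5)=+1, (3|5)=-1; sign (−1)^0·+1^-6·-1^-6 = +1.
(a,b)_41: α=2, u≡40; β=2, v≡23 (mod 41); (40|41)=+1, (23|41)=+1; sign (−1)^0·+1^2·+1^2 = +1.
(a,b)_2: α=-35, β=-30; u≡7, v≡1 (mod 8); ε(u)ε(v)=1·0, αω(v)=-35·0, βω(u)=-30·0; sum ≡ 0  ⇒  +1.
(a,b)_47: α=-4, u≡43; β=-2, v≡2 (mod 47); (43|47)=-1, (2|47)=+1; sign (−1)^0·-1^-2·+1^-4 = +1.
(a,b)_19: α=4, u≡14; β=2, v≡14 (mod 19); (14|19)=-1, (14|19)=-1; sign (−1)^0·-1^2·-1^4 = +1.
(a,b)_∞: sgn(46)=+, sgn(-23)=−, so +1.
(a,b)_37: α=-2, u≡16; β=-2, v≡15 (mod 37); (16|37)=+1, (15|37)=-1; sign (−1)^0·+1^-2·-1^-2 = +1.
(a,b)_13: α=2, u≡5; β=2, v≡12 (mod 13); (5|13)=-1, (12|13)=+1; sign (−1)^0·-1^2·+1^2 = +1.
Every local symbol is +1, so the conic 46·x² + -23·y² = z² has ℚ_v-points for all v and hence a ℚ-point; (a, b / ℚ) ≅ M_2(ℚ).

[]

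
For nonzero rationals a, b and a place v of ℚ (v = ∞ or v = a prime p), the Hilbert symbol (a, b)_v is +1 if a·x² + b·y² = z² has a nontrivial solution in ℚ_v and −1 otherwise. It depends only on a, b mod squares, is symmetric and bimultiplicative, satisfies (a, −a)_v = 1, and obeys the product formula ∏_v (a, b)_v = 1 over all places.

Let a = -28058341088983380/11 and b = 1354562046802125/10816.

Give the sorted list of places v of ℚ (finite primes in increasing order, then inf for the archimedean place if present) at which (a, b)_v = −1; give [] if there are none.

Mod squares: a ≡ -8580495, b ≡ 85. Check v ∈ {∞, 2, 3, 5, 7, 11, 13, 17, 19, 23, 29, 31}.
v=29: a=29^0·(≡20), b=29^2·(≡12) mod 29; (20|29)=+1, (12|29)=-1; (−1)^{0·2·14}·(+1)^2·(-1)^0 = +1.
v=7: a=7^3·(≡6), b=7^2·(≡4) mod 7; (6|7)=-1, (4|7)=+1; (−1)^{3·2·3}·(-1)^2·(+1)^3 = +1.
v=17: a=17^1·(≡12), b=17^1·(≡3) mod 17; (12|17)=-1, (3|17)=-1; (−1)^{1·1·8}·(-1)^1·(-1)^1 = +1.
v=11: a=11^-1·(≡1), b=11^0·(≡6) mod 11; (1|11)=+1, (6|11)=-1; (−1)^{-1·0·5}·(+1)^0·(-1)^-1 = -1.
v=2: v_2(a)=2, v_2(b)=-6; units ≡ 1, 5 (mod 8); ε·ε+αω+βω = 0·0+2·1+-6·0 ≡ 0  ⇒  (a,b)_2 = +1.
v=5: a=5^1·(≡4), b=5^3·(≡2) mod 5; (4|5)=+1, (2|5)=-1; (−1)^{1·3·2}·(+1)^3·(-1)^1 = -1.
v=3: a=3^1·(≡2), b=3^4·(≡1) mod 3; (2|3)=-1, (1|3)=+1; (−1)^{1·4·1}·(-1)^4·(+1)^1 = +1.
v=23: a=23^3·(≡18), b=23^2·(≡8) mod 23; (18|23)=+1, (8|23)=+1; (−1)^{3·2·11}·(+1)^2·(+1)^3 = +1.
v=∞: -8580495 < 0 and 85 > 0  ⇒  (a,b)_∞ = +1.
v=19: a=19^3·(≡4), b=19^2·(≡1) mod 19; (4|19)=+1, (1|19)=+1; (−1)^{3·2·9}·(+1)^2·(+1)^3 = +1.
v=31: a=31^2·(≡26), b=31^0·(≡13) mod 31; (26|31)=-1, (13|31)=-1; (−1)^{2·0·15}·(-1)^0·(-1)^2 = +1.
v=13: a=13^0·(≡3), b=13^-2·(≡8) mod 13; (3|13)=+1, (8|13)=-1; (−1)^{0·-2·6}·(+1)^-2·(-1)^0 = +1.
|Ram(-8580495, 85)| = 2, even; anisotropic at {5, 11}.

[5, 11]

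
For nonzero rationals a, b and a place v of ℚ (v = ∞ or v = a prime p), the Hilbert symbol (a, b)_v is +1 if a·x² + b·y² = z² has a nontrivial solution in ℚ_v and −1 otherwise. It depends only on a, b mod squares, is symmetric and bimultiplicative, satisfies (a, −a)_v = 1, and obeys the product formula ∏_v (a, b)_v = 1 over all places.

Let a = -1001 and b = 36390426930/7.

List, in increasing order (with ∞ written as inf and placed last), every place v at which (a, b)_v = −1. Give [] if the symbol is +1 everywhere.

Mod squares: a ≡ -1001, b ≡ 910. Check v ∈ {∞, 2, 3, 5, 7, 11, 13}.
v=3: a=3^0·(≡1), b=3^4·(≡1) mod 3; (1|3)=+1, (1|3)=+1; (−1)^{0·4·1}·(+1)^4·(+1)^0 = +1.
v=∞: -1001 < 0 and 910 > 0  ⇒  (a,b)_∞ = +1.
v=2: v_2(a)=0, v_2(b)=1; units ≡ 7, 7 (mod 8); ε·ε+αω+βω = 1·1+0·0+1·0 ≡ 1  ⇒  (a,b)_2 = -1.
v=13: a=13^1·(≡1), b=13^5·(≡6) mod 13; (1|13)=+1, (6|13)=-1; (−1)^{1·5·6}·(+1)^5·(-1)^1 = -1.
v=7: a=7^1·(≡4), b=7^-1·(≡4) mod 7; (4|7)=+1, (4|7)=+1; (−1)^{1·-1·3}·(+1)^-1·(+1)^1 = -1.
v=11: a=11^1·(≡8), b=11^2·(≡10) mod 11; (8|11)=-1, (10|11)=-1; (−1)^{1·2·5}·(-1)^2·(-1)^1 = -1.
v=5: a=5^0·(≡4), b=5^1·(≡3) mod 5; (4|5)=+1, (3|5)=-1; (−1)^{0·1·2}·(+1)^1·(-1)^0 = +1.
Ram(-1001, 910) = {2, 7, 11, 13}; no ℚ_2-point on the conic.

[2, 7, 11, 13]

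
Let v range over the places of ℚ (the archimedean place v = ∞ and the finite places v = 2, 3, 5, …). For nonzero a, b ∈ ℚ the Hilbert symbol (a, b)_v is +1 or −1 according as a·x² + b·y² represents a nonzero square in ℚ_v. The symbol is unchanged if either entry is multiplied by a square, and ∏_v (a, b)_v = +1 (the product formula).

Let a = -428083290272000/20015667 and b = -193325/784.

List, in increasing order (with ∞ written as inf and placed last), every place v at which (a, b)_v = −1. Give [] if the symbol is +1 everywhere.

(a, b) ≡ (-1971915, -7733) mod (ℚ^×)²; places V = {2, 3, 5, 7, 11, 17, 19, 29, 37, 41, ∞}.
(a,b)_11: α=3, u≡8; β=1, v≡1 (mod 11); (8|11)=-1, (1|11)=+1; sign (−1)^1·-1^1·+1^3 = +1.
(a,b)_37: α=1, u≡19; β=1, v≡20 (mod 37); (19|37)=-1, (20|37)=-1; sign (−1)^0·-1^1·-1^1 = +1.
(a,b)_∞: sgn(-1971915)=−, sgn(-7733)=−, so -1.
(a,b)_19: α=1, u≡12; β=1, v≡17 (mod 19); (12|19)=-1, (17|19)=+1; sign (−1)^1·-1^1·+1^1 = +1.
(a,b)_3: α=-5, u≡1; β=0, v≡1 (mod 3); (1|3)=+1, (1|3)=+1; sign (−1)^0·+1^0·+1^-5 = +1.
(a,b)_5: α=3, u≡2; β=2, v≡3 (mod 5); (2|5)=-1, (3|5)=-1; sign (−1)^0·-1^2·-1^3 = -1.
(a,b)_2: α=8, β=-4; u≡5, v≡3 (mod 8); ε(u)ε(v)=0·1, αω(v)=8·1, βω(u)=-4·1; sum ≡ 0  ⇒  +1.
(a,b)_7: α=-2, u≡3; β=-2, v≡4 (mod 7); (3|7)=-1, (4|7)=+1; sign (−1)^0·-1^-2·+1^-2 = +1.
(a,b)_17: α=1, u≡13; β=0, v≡8 (mod 17); (13|17)=+1, (8|17)=+1; sign (−1)^0·+1^0·+1^1 = +1.
(a,b)_29: α=2, u≡17; β=0, v≡18 (mod 29); (17|29)=-1, (18|29)=-1; sign (−1)^0·-1^0·-1^2 = +1.
(a,b)_41: α=-2, u≡8; β=0, v≡39 (mod 41); (8|41)=+1, (39|41)=+1; sign (−1)^0·+1^0·+1^-2 = +1.
Ram(-1971915, -7733) = {5, ∞}; no ℚ_5-point on the conic.

[5, inf]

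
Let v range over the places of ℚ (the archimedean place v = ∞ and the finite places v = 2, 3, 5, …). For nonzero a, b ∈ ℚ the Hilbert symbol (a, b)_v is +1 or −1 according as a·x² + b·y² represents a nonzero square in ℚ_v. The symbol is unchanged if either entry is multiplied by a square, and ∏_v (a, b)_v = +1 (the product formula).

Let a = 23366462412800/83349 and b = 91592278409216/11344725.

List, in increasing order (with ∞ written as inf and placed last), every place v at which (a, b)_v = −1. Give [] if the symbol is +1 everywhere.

[3, 13]

Mod squares: a ≡ 798, b ≡ 10374. Check v ∈ {∞, 2, 3, 5, 7, 13, 19, 29}.
v=29: a=29^2·(≡26), b=29^4·(≡18) mod 29; (26|29)=-1, (18|29)=-1; (−1)^{2·4·14}·(-1)^4·(-1)^2 = +1.
v=2: v_2(a)=11, v_2(b)=19; units ≡ 7, 3 (mod 8); ε·ε+αω+βω = 1·1+11·1+19·0 ≡ 0  ⇒  (a,b)_2 = +1.
v=13: a=13^4·(≡2), b=13^1·(≡8) mod 13; (2|13)=-1, (8|13)=-1; (−1)^{4·1·6}·(-1)^1·(-1)^4 = -1.
v=∞: 798 > 0 and 10374 > 0  ⇒  (a,b)_∞ = +1.
v=5: a=5^2·(≡3), b=5^-2·(≡4) mod 5; (3|5)=-1, (4|5)=+1; (−1)^{2·-2·2}·(-1)^-2·(+1)^2 = +1.
v=19: a=19^1·(≡6), b=19^1·(≡18) mod 19; (6|19)=+1, (18|19)=-1; (−1)^{1·1·9}·(+1)^1·(-1)^1 = +1.
v=3: a=3^-5·(≡2), b=3^-3·(≡2) mod 3; (2|3)=-1, (2|3)=-1; (−1)^{-5·-3·1}·(-1)^-3·(-1)^-5 = -1.
v=7: a=7^-3·(≡2), b=7^-5·(≡6) mod 7; (2|7)=+1, (6|7)=-1; (−1)^{-3·-5·3}·(+1)^-5·(-1)^-3 = +1.
Ram(798, 10374) = {3, 13}; no ℚ_3-point on the conic.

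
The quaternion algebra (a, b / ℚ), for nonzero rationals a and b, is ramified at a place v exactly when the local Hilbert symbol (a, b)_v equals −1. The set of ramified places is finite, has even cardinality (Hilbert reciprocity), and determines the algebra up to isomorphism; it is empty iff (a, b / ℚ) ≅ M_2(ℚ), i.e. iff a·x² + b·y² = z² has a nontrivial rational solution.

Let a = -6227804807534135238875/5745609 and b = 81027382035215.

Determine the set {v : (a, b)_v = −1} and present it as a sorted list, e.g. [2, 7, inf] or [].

(a, b) ≡ (-1328195, 37856735) mod (ℚ^×)²; places V = {2, 3, 5, 7, 11, 17, 19, 23, 31, 37, 41, 47, ∞}.
(a,b)_11: α=5, u≡8; β=2, v≡4 (mod 11); (8|11)=-1, (4|11)=+1; sign (−1)^0·-1^2·+1^5 = +1.
(a,b)_7: α=2, u≡6; β=3, v≡3 (mod 7); (6|7)=-1, (3|7)=-1; sign (−1)^0·-1^3·-1^2 = -1.
(a,b)_3: α=-2, u≡1; β=0, v≡2 (mod 3); (1|3)=+1, (2|3)=-1; sign (−1)^0·+1^0·-1^-2 = +1.
(a,b)_∞: sgn(-1328195)=−, sgn(37856735)=+, so +1.
(a,b)_19: α=3, u≡18; β=2, v≡14 (mod 19); (18|19)=-1, (14|19)=-1; sign (−1)^0·-1^2·-1^3 = -1.
(a,b)_41: α=1, u≡37; β=1, v≡34 (mod 41); (37|41)=+1, (34|41)=-1; sign (−1)^0·+1^1·-1^1 = -1.
(a,b)_17: α=-2, u≡13; β=0, v≡13 (mod 17); (13|17)=+1, (13|17)=+1; sign (−1)^0·+1^0·+1^-2 = +1.
(a,b)_37: α=2, u≡31; β=1, v≡5 (mod 37); (31|37)=-1, (5|37)=-1; sign (−1)^0·-1^1·-1^2 = -1.
(a,b)_47: α=-2, u≡42; β=0, v≡4 (mod 47); (42|47)=+1, (4|47)=+1; sign (−1)^0·+1^0·+1^-2 = +1.
(a,b)_31: α=1, u≡4; β=1, v≡10 (mod 31); (4|31)=+1, (10|31)=+1; sign (−1)^1·+1^1·+1^1 = -1.
(a,b)_2: α=0, β=0; u≡5, v≡7 (mod 8); ε(u)ε(v)=0·1, αω(v)=0·0, βω(u)=0·1; sum ≡ 0  ⇒  +1.
(a,b)_23: α=2, u≡2; β=1, v≡21 (mod 23); (2|23)=+1, (21|23)=-1; sign (−1)^0·+1^1·-1^2 = +1.
(a,b)_5: α=3, u≡1; β=1, v≡3 (mod 5); (1|5)=+1, (3|5)=-1; sign (−1)^0·+1^1·-1^3 = -1.
Ram(-1328195, 37856735) = {5, 7, 19, 31, 37, 41}; no ℚ_5-point on the conic.

[5, 7, 19, 31, 37, 41]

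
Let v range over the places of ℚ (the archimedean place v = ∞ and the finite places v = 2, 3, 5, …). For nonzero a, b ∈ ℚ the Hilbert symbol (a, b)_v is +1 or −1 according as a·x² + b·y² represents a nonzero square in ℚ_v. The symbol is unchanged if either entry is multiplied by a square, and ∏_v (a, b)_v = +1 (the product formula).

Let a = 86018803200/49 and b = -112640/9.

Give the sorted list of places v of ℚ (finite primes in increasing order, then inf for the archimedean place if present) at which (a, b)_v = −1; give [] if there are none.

(a, b) ≡ (102, -110) mod (ℚ^×)²; places V = {2, 3, 5, 7, 11, 17, ∞}.
(a,b)_7: α=-2, u≡1; β=0, v≡2 (mod 7); (1|7)=+1, (2|7)=+1; sign (−1)^0·+1^0·+1^-2 = +1.
(a,b)_5: α=2, u≡2; β=1, v≡3 (mod 5); (2|5)=-1, (3|5)=-1; sign (−1)^0·-1^1·-1^2 = -1.
(a,b)_2: α=9, β=11; u≡3, v≡1 (mod 8); ε(u)ε(v)=1·0, αω(v)=9·0, βω(u)=11·1; sum ≡ 1  ⇒  -1.
(a,b)_17: α=1, u≡3; β=0, v≡4 (mod 17); (3|17)=-1, (4|17)=+1; sign (−1)^0·-1^0·+1^1 = +1.
(a,b)_∞: sgn(102)=+, sgn(-110)=−, so +1.
(a,b)_3: α=3, u≡1; β=-2, v≡1 (mod 3); (1|3)=+1, (1|3)=+1; sign (−1)^0·+1^-2·+1^3 = +1.
(a,b)_11: α=4, u≡9; β=1, v≡5 (mod 11); (9|11)=+1, (5|11)=+1; sign (−1)^0·+1^1·+1^4 = +1.
(102, -110 / ℚ) ramifies at {2, 5}: a division algebra.

[2, 5]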